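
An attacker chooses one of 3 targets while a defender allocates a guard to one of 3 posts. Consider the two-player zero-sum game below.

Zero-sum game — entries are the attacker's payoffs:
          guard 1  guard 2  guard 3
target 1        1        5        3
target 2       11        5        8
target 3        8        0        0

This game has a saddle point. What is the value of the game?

5

Row minima: 1, 5, 0 → the attacker's maximin is 5.
Column maxima: 11, 5, 8 → the defender's minimax is 5.
They coincide at (target 2, guard 2), so the value is 5.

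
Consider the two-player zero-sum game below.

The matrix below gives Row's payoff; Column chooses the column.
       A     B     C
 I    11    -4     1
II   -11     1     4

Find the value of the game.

-11/9

Column C is strictly dominated by B for Column (it gives Row more in every row).
The remaining 2×2 game on (I, II) × (A, B) has no saddle point. Let Row play I with probability p; indifference gives 11p − 11(1−p) = −4p + (1−p), so p = 4/9.
Similarly Column's optimal q on A is 5/27, and the value is 11·(5/27) + (-4)·(22/27) = -11/9.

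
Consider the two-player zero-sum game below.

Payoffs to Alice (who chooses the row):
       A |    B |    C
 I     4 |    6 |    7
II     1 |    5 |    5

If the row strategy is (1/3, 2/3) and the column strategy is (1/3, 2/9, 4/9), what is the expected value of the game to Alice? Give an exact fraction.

118/27

Against (1/3, 2/9, 4/9), each row's expected payoff is I: 52/9; II: 11/3.
Taking the (1/3, 2/3)-weighted average: (1/3)·(52/9) + (2/3)·(11/3) = 118/27.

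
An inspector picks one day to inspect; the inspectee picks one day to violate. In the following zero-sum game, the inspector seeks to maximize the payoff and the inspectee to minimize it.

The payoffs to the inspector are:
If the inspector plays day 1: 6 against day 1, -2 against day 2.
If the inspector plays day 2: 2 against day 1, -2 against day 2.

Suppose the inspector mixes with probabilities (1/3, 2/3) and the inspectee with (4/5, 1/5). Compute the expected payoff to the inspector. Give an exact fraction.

34/15

Against (4/5, 1/5), each row's expected payoff is day 1: 22/5; day 2: 6/5.
Taking the (1/3, 2/3)-weighted average: (1/3)·(22/5) + (2/3)·(6/5) = 34/15.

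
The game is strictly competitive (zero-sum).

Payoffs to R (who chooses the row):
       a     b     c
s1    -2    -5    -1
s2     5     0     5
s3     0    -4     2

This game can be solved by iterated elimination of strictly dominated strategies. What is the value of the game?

0

Row s1 is strictly dominated by row s2 (5>-2, 0>-5, 5>-1); eliminate s1.
Row s3 is strictly dominated by row s2 (5>0, 0>-4, 5>2); eliminate s3.
Column a is strictly dominated by b for C (0<5); eliminate a.
Column c is strictly dominated by b for C (0<5); eliminate c.
Only (s2, b) remains, with payoff 0.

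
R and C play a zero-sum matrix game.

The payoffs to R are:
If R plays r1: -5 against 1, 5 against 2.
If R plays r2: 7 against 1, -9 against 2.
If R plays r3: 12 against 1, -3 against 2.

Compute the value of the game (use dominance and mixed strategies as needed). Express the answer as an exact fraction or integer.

9/5

Row r2 is strictly dominated by row r3, so R never plays it.
The remaining 2×2 game on (r1, r3) × (1, 2) has no saddle point. Let R play r1 with probability p; indifference gives −5p + 12(1−p) = 5p − 3(1−p), so p = 3/5.
Similarly C's optimal q on 1 is 8/25, and the value is -5·(8/25) + (5)·(17/25) = 9/5.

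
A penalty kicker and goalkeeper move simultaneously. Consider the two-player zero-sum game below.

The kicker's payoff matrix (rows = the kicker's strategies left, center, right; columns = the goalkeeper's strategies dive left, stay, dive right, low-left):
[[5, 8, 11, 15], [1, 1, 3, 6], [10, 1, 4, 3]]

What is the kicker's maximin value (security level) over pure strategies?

The worst-case payoff for each row is left: 5, center: 1, right: 1.
The best of these is 5.

5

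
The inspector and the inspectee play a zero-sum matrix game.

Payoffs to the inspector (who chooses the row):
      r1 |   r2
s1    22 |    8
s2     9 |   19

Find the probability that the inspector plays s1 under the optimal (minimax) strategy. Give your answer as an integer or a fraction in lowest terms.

Row minima are 8 and 9, so the inspector's maximin is 9; column maxima are 22 and 19, so the inspectee's minimax is 19. These differ, so the equilibrium is in mixed strategies.
Let the inspector play s1 with probability p. The inspectee is indifferent when 22p + 9(1−p) = 8p + 19(1−p), giving p = 5/12.

5/12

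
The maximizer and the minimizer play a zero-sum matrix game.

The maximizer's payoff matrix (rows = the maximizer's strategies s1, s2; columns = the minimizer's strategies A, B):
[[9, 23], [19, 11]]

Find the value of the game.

169/11

Row minima are 9 and 11, so the maximizer's maximin is 11; column maxima are 19 and 23, so the minimizer's minimax is 19. These differ, so the equilibrium is in mixed strategies.
Let the maximizer play s1 with probability p. The minimizer is indifferent when 9p + 19(1−p) = 23p + 11(1−p), giving p = 4/11.
Let the minimizer play A with probability q. The maximizer is indifferent when 9q + 23(1−q) = 19q + 11(1−q), giving q = 6/11.
The value is 9·(6/11) + (23)·(5/11) = 169/11.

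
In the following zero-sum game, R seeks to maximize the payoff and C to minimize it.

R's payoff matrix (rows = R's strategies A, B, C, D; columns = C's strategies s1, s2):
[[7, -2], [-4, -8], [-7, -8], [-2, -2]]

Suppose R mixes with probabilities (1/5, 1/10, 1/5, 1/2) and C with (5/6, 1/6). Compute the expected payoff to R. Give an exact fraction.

Against (5/6, 1/6), each row's expected payoff is A: 11/2; B: -14/3; C: -43/6; D: -2.
Taking the (1/5, 1/10, 1/5, 1/2)-weighted average: (1/5)·(11/2) + (1/10)·(-14/3) + (1/5)·(-43/6) + (1/2)·(-2) = -9/5.

-9/5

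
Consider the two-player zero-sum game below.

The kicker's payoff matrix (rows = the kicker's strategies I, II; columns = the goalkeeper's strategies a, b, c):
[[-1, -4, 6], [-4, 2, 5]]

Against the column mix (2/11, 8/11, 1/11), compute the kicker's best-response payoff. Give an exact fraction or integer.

I: (-1)·(2/11) + (-4)·(8/11) + (6)·(1/11) = -28/11.
II: (-4)·(2/11) + (2)·(8/11) + (5)·(1/11) = 13/11.
The best pure response is II with expected payoff 13/11.

13/11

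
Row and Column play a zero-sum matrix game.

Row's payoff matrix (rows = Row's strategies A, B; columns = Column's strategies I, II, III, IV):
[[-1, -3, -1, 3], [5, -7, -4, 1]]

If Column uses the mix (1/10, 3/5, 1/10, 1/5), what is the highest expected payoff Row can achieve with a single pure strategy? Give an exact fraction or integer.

-7/5

A: (-1)·(1/10) + (-3)·(3/5) + (-1)·(1/10) + (3)·(1/5) = -7/5.
B: (5)·(1/10) + (-7)·(3/5) + (-4)·(1/10) + (1)·(1/5) = -39/10.
The best pure response is A with expected payoff -7/5.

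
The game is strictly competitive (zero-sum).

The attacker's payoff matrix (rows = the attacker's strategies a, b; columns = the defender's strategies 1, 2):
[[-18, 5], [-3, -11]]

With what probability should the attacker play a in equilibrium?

Row minima are -18 and -11, so the attacker's maximin is -11; column maxima are -3 and 5, so the defender's minimax is -3. These differ, so the equilibrium is in mixed strategies.
Let the attacker play a with probability p. The defender is indifferent when −18p − 3(1−p) = 5p − 11(1−p), giving p = 8/31.

8/31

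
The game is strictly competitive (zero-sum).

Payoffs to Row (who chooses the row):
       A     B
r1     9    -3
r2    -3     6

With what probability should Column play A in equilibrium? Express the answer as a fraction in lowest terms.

Row minima are -3 and -3, so Row's maximin is -3; column maxima are 9 and 6, so Column's minimax is 6. These differ, so the equilibrium is in mixed strategies.
Let Column play A with probability q. Row is indifferent when 9q − 3(1−q) = −3q + 6(1−q), giving q = 3/7.

3/7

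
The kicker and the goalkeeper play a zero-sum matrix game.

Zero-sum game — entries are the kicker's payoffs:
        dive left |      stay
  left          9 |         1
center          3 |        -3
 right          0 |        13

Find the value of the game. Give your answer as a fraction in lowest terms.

39/7

Row center is strictly dominated by row left, so the kicker never plays it.
The remaining 2×2 game on (left, right) × (dive left, stay) has no saddle point. Let the kicker play left with probability p; indifference gives 9p = p + 13(1−p), so p = 13/21.
Similarly the goalkeeper's optimal q on dive left is 4/7, and the value is 9·(4/7) + (1)·(3/7) = 39/7.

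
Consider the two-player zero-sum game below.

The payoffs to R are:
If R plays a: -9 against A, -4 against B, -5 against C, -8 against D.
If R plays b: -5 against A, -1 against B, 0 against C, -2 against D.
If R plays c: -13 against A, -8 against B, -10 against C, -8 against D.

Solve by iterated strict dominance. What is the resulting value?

Column B is strictly dominated by A for C (-9<-4, -5<-1, -13<-8); eliminate B.
Column D is strictly dominated by A for C (-9<-8, -5<-2, -13<-8); eliminate D.
Column C is strictly dominated by A for C (-9<-5, -5<0, -13<-10); eliminate C.
Row a is strictly dominated by row b (-5>-9); eliminate a.
Row c is strictly dominated by row b (-5>-13); eliminate c.
Only (b, A) remains, with payoff -5.

-5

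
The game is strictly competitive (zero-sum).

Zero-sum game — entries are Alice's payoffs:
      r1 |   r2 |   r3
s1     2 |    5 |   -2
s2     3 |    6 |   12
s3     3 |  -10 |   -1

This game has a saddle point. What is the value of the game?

Row minima: -2, 3, -10 → Alice's maximin is 3.
Column maxima: 3, 6, 12 → Bob's minimax is 3.
They coincide at (s2, r1), so the value is 3.

3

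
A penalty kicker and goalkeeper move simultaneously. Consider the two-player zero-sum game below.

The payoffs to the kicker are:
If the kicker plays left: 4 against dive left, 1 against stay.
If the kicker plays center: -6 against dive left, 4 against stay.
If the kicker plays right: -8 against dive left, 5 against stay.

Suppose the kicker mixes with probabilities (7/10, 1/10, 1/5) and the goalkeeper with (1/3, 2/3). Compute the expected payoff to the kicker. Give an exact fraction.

8/5

Against (1/3, 2/3), each row's expected payoff is left: 2; center: 2/3; right: 2/3.
Taking the (7/10, 1/10, 1/5)-weighted average: (7/10)·(2) + (1/10)·(2/3) + (1/5)·(2/3) = 8/5.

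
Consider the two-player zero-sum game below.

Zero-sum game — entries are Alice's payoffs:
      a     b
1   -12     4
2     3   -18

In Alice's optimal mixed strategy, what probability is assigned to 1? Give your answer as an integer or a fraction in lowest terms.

Row minima are -12 and -18, so Alice's maximin is -12; column maxima are 3 and 4, so Bob's minimax is 3. These differ, so the equilibrium is in mixed strategies.
Let Alice play 1 with probability p. Bob is indifferent when −12p + 3(1−p) = 4p − 18(1−p), giving p = 21/37.

21/37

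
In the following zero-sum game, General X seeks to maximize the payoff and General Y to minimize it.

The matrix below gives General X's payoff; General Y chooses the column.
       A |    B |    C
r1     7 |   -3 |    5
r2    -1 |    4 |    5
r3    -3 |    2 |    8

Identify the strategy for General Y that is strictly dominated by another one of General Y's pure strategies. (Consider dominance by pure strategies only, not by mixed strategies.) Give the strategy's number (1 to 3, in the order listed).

General Y prefers columns that give General X less. Compare C with B: -3 < 5, 4 < 5, 2 < 8.
So B strictly dominates C for General Y; C is strictly dominated.

3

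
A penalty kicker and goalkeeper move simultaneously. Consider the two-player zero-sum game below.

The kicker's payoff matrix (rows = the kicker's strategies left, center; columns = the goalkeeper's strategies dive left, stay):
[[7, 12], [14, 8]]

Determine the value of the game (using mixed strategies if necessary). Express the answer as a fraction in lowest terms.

Row minima are 7 and 8, so the kicker's maximin is 8; column maxima are 14 and 12, so the goalkeeper's minimax is 12. These differ, so the equilibrium is in mixed strategies.
Let the kicker play left with probability p. The goalkeeper is indifferent when 7p + 14(1−p) = 12p + 8(1−p), giving p = 6/11.
Let the goalkeeper play dive left with probability q. The kicker is indifferent when 7q + 12(1−q) = 14q + 8(1−q), giving q = 4/11.
The value is 7·(4/11) + (12)·(7/11) = 112/11.

112/11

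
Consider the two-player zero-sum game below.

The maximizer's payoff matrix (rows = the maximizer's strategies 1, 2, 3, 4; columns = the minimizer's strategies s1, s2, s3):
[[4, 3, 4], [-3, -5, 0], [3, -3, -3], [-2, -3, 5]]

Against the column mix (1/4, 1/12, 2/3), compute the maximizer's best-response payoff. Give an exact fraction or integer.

47/12

1: (4)·(1/4) + (3)·(1/12) + (4)·(2/3) = 47/12.
2: (-3)·(1/4) + (-5)·(1/12) + (0)·(2/3) = -7/6.
3: (3)·(1/4) + (-3)·(1/12) + (-3)·(2/3) = -3/2.
4: (-2)·(1/4) + (-3)·(1/12) + (5)·(2/3) = 31/12.
The best pure response is 1 with expected payoff 47/12.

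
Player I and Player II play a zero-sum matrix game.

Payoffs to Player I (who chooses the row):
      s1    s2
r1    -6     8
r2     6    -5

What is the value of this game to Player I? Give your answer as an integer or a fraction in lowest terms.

Row minima are -6 and -5, so Player I's maximin is -5; column maxima are 6 and 8, so Player II's minimax is 6. These differ, so the equilibrium is in mixed strategies.
Let Player I play r1 with probability p. Player II is indifferent when −6p + 6(1−p) = 8p − 5(1−p), giving p = 11/25.
Let Player II play s1 with probability q. Player I is indifferent when −6q + 8(1−q) = 6q − 5(1−q), giving q = 13/25.
The value is -6·(13/25) + (8)·(12/25) = 18/25.

18/25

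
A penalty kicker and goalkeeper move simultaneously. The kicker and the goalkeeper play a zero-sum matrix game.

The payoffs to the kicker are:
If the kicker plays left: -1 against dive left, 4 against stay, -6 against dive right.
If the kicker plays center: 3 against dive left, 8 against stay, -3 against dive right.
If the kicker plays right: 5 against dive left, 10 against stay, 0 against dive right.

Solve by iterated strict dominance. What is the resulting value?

0

Row left is strictly dominated by row center (3>-1, 8>4, -3>-6); eliminate left.
Row center is strictly dominated by row right (5>3, 10>8, 0>-3); eliminate center.
Column dive left is strictly dominated by dive right for the goalkeeper (0<5); eliminate dive left.
Column stay is strictly dominated by dive right for the goalkeeper (0<10); eliminate stay.
Only (right, dive right) remains, with payoff 0.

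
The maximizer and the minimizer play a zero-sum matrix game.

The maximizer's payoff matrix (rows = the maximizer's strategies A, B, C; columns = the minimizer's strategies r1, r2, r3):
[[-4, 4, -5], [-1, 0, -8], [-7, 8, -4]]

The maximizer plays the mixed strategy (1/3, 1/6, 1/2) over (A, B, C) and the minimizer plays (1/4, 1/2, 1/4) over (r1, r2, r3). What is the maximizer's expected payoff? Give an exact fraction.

1/6

Against (1/4, 1/2, 1/4), each row's expected payoff is A: -1/4; B: -9/4; C: 5/4.
Taking the (1/3, 1/6, 1/2)-weighted average: (1/3)·(-1/4) + (1/6)·(-9/4) + (1/2)·(5/4) = 1/6.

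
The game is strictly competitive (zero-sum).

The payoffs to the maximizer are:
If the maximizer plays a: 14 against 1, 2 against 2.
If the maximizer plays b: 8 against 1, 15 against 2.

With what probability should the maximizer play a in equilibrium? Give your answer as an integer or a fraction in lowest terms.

7/19

Row minima are 2 and 8, so the maximizer's maximin is 8; column maxima are 14 and 15, so the minimizer's minimax is 14. These differ, so the equilibrium is in mixed strategies.
Let the maximizer play a with probability p. The minimizer is indifferent when 14p + 8(1−p) = 2p + 15(1−p), giving p = 7/19.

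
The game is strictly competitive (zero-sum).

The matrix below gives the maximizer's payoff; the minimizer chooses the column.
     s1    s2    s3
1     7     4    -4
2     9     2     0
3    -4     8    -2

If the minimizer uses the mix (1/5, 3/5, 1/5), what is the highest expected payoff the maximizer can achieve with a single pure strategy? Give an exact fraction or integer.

18/5

1: (7)·(1/5) + (4)·(3/5) + (-4)·(1/5) = 3.
2: (9)·(1/5) + (2)·(3/5) + (0)·(1/5) = 3.
3: (-4)·(1/5) + (8)·(3/5) + (-2)·(1/5) = 18/5.
The best pure response is 3 with expected payoff 18/5.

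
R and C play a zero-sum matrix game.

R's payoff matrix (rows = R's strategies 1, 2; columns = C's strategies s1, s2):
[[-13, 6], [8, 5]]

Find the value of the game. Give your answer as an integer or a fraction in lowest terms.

Row minima are -13 and 5, so R's maximin is 5; column maxima are 8 and 6, so C's minimax is 6. These differ, so the equilibrium is in mixed strategies.
Let R play 1 with probability p. C is indifferent when −13p + 8(1−p) = 6p + 5(1−p), giving p = 3/22.
Let C play s1 with probability q. R is indifferent when −13q + 6(1−q) = 8q + 5(1−q), giving q = 1/22.
The value is -13·(1/22) + (6)·(21/22) = 113/22.

113/22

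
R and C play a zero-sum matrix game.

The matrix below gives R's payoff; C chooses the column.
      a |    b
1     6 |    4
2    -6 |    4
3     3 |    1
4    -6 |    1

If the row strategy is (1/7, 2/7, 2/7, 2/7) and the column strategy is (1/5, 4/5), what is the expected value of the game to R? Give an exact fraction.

Against (1/5, 4/5), each row's expected payoff is 1: 22/5; 2: 2; 3: 7/5; 4: -2/5.
Taking the (1/7, 2/7, 2/7, 2/7)-weighted average: (1/7)·(22/5) + (2/7)·(2) + (2/7)·(7/5) + (2/7)·(-2/5) = 52/35.

52/35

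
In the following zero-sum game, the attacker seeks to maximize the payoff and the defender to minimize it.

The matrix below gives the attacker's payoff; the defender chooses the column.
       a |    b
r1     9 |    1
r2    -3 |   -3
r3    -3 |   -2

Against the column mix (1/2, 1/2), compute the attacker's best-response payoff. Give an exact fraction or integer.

r1: (9)·(1/2) + (1)·(1/2) = 5.
r2: (-3)·(1/2) + (-3)·(1/2) = -3.
r3: (-3)·(1/2) + (-2)·(1/2) = -5/2.
The best pure response is r1 with expected payoff 5.

5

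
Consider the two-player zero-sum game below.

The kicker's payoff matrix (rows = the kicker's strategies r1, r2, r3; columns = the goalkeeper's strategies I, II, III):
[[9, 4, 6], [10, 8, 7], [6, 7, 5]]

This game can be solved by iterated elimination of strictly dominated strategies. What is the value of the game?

Column I is strictly dominated by III for the goalkeeper (6<9, 7<10, 5<6); eliminate I.
Row r1 is strictly dominated by row r2 (8>4, 7>6); eliminate r1.
Column II is strictly dominated by III for the goalkeeper (7<8, 5<7); eliminate II.
Row r3 is strictly dominated by row r2 (7>5); eliminate r3.
Only (r2, III) remains, with payoff 7.

7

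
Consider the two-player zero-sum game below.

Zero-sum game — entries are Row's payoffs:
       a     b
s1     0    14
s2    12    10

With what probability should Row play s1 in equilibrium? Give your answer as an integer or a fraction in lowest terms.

Row minima are 0 and 10, so Row's maximin is 10; column maxima are 12 and 14, so Column's minimax is 12. These differ, so the equilibrium is in mixed strategies.
Let Row play s1 with probability p. Column is indifferent when 12(1−p) = 14p + 10(1−p), giving p = 1/8.

1/8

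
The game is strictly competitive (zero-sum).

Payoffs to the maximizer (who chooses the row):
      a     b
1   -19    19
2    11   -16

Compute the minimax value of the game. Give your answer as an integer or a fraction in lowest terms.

Row minima are -19 and -16, so the maximizer's maximin is -16; column maxima are 11 and 19, so the minimizer's minimax is 11. These differ, so the equilibrium is in mixed strategies.
Let the maximizer play 1 with probability p. The minimizer is indifferent when −19p + 11(1−p) = 19p − 16(1−p), giving p = 27/65.
Let the minimizer play a with probability q. The maximizer is indifferent when −19q + 19(1−q) = 11q − 16(1−q), giving q = 7/13.
The value is -19·(7/13) + (19)·(6/13) = -19/13.

-19/13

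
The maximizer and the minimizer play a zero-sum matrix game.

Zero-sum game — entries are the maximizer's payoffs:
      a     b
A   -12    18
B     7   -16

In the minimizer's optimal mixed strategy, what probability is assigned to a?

34/53

Row minima are -12 and -16, so the maximizer's maximin is -12; column maxima are 7 and 18, so the minimizer's minimax is 7. These differ, so the equilibrium is in mixed strategies.
Let the minimizer play a with probability q. The maximizer is indifferent when −12q + 18(1−q) = 7q − 16(1−q), giving q = 34/53.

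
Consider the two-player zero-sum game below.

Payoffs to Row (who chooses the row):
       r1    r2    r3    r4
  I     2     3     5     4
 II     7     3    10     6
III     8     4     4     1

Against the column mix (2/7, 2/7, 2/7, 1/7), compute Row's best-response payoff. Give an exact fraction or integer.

46/7

I: (2)·(2/7) + (3)·(2/7) + (5)·(2/7) + (4)·(1/7) = 24/7.
II: (7)·(2/7) + (3)·(2/7) + (10)·(2/7) + (6)·(1/7) = 46/7.
III: (8)·(2/7) + (4)·(2/7) + (4)·(2/7) + (1)·(1/7) = 33/7.
The best pure response is II with expected payoff 46/7.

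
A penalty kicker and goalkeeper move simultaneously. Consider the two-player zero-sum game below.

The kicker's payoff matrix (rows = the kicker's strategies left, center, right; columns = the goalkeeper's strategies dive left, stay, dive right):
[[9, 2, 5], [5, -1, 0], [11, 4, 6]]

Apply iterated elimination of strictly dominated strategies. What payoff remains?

Row center is strictly dominated by row left (9>5, 2>-1, 5>0); eliminate center.
Column dive left is strictly dominated by stay for the goalkeeper (2<9, 4<11); eliminate dive left.
Row left is strictly dominated by row right (4>2, 6>5); eliminate left.
Column dive right is strictly dominated by stay for the goalkeeper (4<6); eliminate dive right.
Only (right, stay) remains, with payoff 4.

4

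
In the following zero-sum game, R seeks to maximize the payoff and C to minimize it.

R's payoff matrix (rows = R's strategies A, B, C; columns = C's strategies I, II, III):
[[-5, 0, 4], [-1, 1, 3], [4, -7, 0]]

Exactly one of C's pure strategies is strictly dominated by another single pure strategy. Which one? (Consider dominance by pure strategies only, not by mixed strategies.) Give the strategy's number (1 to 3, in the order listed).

C prefers columns that give R less. Compare III with II: 0 < 4, 1 < 3, -7 < 0.
So II strictly dominates III for C; III is strictly dominated.

3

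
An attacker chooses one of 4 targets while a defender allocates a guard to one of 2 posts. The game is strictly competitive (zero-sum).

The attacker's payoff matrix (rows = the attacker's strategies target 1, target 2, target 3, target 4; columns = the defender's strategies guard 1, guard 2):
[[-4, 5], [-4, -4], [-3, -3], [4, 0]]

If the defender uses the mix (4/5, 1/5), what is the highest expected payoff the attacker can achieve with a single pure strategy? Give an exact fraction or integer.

target 1: (-4)·(4/5) + (5)·(1/5) = -11/5.
target 2: (-4)·(4/5) + (-4)·(1/5) = -4.
target 3: (-3)·(4/5) + (-3)·(1/5) = -3.
target 4: (4)·(4/5) + (0)·(1/5) = 16/5.
The best pure response is target 4 with expected payoff 16/5.

16/5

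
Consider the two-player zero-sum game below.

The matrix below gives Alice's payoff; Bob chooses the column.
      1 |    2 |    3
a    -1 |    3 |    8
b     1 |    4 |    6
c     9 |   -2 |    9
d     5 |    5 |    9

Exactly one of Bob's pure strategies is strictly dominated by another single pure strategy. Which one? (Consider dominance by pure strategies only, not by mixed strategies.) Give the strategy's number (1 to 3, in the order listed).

Bob prefers columns that give Alice less. Compare 3 with 2: 3 < 8, 4 < 6, -2 < 9, 5 < 9.
So 2 strictly dominates 3 for Bob; 3 is strictly dominated.

3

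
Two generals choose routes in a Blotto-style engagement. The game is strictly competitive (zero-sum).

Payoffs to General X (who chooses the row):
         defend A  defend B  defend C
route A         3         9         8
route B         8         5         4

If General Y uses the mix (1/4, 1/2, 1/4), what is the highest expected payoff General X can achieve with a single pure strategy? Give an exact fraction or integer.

route A: (3)·(1/4) + (9)·(1/2) + (8)·(1/4) = 29/4.
route B: (8)·(1/4) + (5)·(1/2) + (4)·(1/4) = 11/2.
The best pure response is route A with expected payoff 29/4.

29/4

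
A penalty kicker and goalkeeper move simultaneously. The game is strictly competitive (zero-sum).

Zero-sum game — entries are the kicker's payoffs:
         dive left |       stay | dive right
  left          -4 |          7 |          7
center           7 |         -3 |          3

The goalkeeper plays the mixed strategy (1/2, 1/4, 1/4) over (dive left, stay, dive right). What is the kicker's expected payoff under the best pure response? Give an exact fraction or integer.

7/2

left: (-4)·(1/2) + (7)·(1/4) + (7)·(1/4) = 3/2.
center: (7)·(1/2) + (-3)·(1/4) + (3)·(1/4) = 7/2.
The best pure response is center with expected payoff 7/2.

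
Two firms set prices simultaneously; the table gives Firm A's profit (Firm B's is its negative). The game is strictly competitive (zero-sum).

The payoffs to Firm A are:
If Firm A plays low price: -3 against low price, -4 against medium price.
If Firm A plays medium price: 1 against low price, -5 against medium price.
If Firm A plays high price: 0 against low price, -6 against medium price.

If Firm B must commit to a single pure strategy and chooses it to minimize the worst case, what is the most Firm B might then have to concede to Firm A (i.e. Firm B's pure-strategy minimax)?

The worst case (largest entry) in each column is low price: 1, medium price: -4.
The best (smallest) of these is -4.

-4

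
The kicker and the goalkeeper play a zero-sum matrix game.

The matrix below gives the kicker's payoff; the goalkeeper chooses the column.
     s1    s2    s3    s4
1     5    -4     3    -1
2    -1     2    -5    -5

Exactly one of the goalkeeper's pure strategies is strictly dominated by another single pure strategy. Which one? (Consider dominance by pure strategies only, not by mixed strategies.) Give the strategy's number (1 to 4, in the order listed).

1

The goalkeeper prefers columns that give the kicker less. Compare s1 with s3: 3 < 5, -5 < -1.
So s3 strictly dominates s1 for the goalkeeper; s1 is strictly dominated.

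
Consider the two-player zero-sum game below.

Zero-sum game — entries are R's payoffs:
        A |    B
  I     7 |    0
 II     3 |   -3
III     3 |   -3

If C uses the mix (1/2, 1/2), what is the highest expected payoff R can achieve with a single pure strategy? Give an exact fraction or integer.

7/2

I: (7)·(1/2) + (0)·(1/2) = 7/2.
II: (3)·(1/2) + (-3)·(1/2) = 0.
III: (3)·(1/2) + (-3)·(1/2) = 0.
The best pure response is I with expected payoff 7/2.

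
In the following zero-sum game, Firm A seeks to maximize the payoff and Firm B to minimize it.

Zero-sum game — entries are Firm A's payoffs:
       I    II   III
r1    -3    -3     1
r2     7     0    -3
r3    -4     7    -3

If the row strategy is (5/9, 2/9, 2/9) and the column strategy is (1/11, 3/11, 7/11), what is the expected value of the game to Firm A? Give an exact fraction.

Against (1/11, 3/11, 7/11), each row's expected payoff is r1: -5/11; r2: -14/11; r3: -4/11.
Taking the (5/9, 2/9, 2/9)-weighted average: (5/9)·(-5/11) + (2/9)·(-14/11) + (2/9)·(-4/11) = -61/99.

-61/99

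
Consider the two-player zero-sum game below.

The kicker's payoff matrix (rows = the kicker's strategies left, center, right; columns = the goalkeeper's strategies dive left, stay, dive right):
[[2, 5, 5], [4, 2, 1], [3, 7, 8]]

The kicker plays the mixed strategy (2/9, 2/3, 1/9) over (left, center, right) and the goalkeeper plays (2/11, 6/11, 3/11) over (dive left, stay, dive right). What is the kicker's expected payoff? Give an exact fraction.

Against (2/11, 6/11, 3/11), each row's expected payoff is left: 49/11; center: 23/11; right: 72/11.
Taking the (2/9, 2/3, 1/9)-weighted average: (2/9)·(49/11) + (2/3)·(23/11) + (1/9)·(72/11) = 28/9.

28/9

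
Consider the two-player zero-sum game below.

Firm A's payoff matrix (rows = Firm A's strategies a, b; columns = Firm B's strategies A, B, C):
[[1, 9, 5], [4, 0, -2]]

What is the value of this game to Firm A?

Column B is strictly dominated by C for Firm B (it gives Firm A more in every row).
The remaining 2×2 game on (a, b) × (A, C) has no saddle point. Let Firm A play a with probability p; indifference gives p + 4(1−p) = 5p − 2(1−p), so p = 3/5.
Similarly Firm B's optimal q on A is 7/10, and the value is 1·(7/10) + (5)·(3/10) = 11/5.

11/5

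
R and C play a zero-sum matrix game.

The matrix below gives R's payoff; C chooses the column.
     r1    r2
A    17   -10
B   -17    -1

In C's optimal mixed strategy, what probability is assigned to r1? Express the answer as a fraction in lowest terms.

Row minima are -10 and -17, so R's maximin is -10; column maxima are 17 and -1, so C's minimax is -1. These differ, so the equilibrium is in mixed strategies.
Let C play r1 with probability q. R is indifferent when 17q − 10(1−q) = −17q − (1−q), giving q = 9/43.

9/43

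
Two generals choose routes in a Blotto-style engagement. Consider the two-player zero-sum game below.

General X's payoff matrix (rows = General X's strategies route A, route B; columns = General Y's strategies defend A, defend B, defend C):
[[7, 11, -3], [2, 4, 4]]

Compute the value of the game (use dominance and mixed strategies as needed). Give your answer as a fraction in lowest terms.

Column defend B is strictly dominated by defend A for General Y (it gives General X more in every row).
The remaining 2×2 game on (route A, route B) × (defend A, defend C) has no saddle point. Let General X play route A with probability p; indifference gives 7p + 2(1−p) = −3p + 4(1−p), so p = 1/6.
Similarly General Y's optimal q on defend A is 7/12, and the value is 7·(7/12) + (-3)·(5/12) = 17/6.

17/6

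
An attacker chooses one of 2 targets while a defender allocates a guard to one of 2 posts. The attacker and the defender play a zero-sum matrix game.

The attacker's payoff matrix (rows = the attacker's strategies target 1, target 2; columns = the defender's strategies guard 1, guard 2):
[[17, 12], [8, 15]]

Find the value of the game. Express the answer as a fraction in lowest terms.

Row minima are 12 and 8, so the attacker's maximin is 12; column maxima are 17 and 15, so the defender's minimax is 15. These differ, so the equilibrium is in mixed strategies.
Let the attacker play target 1 with probability p. The defender is indifferent when 17p + 8(1−p) = 12p + 15(1−p), giving p = 7/12.
Let the defender play guard 1 with probability q. The attacker is indifferent when 17q + 12(1−q) = 8q + 15(1−q), giving q = 1/4.
The value is 17·(1/4) + (12)·(3/4) = 53/4.

53/4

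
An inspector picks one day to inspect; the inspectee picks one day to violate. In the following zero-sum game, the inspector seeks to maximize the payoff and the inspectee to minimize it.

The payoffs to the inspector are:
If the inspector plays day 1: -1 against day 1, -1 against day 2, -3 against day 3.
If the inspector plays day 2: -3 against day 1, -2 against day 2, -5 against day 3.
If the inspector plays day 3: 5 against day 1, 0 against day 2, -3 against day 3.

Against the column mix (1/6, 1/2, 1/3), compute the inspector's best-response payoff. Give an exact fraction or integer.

day 1: (-1)·(1/6) + (-1)·(1/2) + (-3)·(1/3) = -5/3.
day 2: (-3)·(1/6) + (-2)·(1/2) + (-5)·(1/3) = -19/6.
day 3: (5)·(1/6) + (0)·(1/2) + (-3)·(1/3) = -1/6.
The best pure response is day 3 with expected payoff -1/6.

-1/6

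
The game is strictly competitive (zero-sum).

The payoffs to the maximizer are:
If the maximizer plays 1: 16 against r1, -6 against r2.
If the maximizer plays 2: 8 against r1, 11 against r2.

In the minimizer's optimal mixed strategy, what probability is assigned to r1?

Row minima are -6 and 8, so the maximizer's maximin is 8; column maxima are 16 and 11, so the minimizer's minimax is 11. These differ, so the equilibrium is in mixed strategies.
Let the minimizer play r1 with probability q. The maximizer is indifferent when 16q − 6(1−q) = 8q + 11(1−q), giving q = 17/25.

17/25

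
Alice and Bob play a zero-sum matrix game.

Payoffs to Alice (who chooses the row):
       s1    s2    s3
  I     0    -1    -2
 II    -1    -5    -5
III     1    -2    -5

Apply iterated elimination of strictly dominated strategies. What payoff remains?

Row II is strictly dominated by row I (0>-1, -1>-5, -2>-5); eliminate II.
Column s1 is strictly dominated by s2 for Bob (-1<0, -2<1); eliminate s1.
Row III is strictly dominated by row I (-1>-2, -2>-5); eliminate III.
Column s2 is strictly dominated by s3 for Bob (-2<-1); eliminate s2.
Only (I, s3) remains, with payoff -2.

-2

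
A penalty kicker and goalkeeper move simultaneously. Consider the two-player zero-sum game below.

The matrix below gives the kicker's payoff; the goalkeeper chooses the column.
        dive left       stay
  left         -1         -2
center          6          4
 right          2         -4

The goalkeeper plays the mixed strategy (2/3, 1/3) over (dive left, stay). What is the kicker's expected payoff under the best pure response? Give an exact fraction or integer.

16/3

left: (-1)·(2/3) + (-2)·(1/3) = -4/3.
center: (6)·(2/3) + (4)·(1/3) = 16/3.
right: (2)·(2/3) + (-4)·(1/3) = 0.
The best pure response is center with expected payoff 16/3.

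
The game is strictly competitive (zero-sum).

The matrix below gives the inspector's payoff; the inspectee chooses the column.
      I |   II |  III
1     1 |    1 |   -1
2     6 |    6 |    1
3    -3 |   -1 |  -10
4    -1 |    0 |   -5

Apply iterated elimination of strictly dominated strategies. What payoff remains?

Column II is strictly dominated by III for the inspectee (-1<1, 1<6, -10<-1, -5<0); eliminate II.
Column I is strictly dominated by III for the inspectee (-1<1, 1<6, -10<-3, -5<-1); eliminate I.
Row 4 is strictly dominated by row 1 (-1>-5); eliminate 4.
Row 1 is strictly dominated by row 2 (1>-1); eliminate 1.
Row 3 is strictly dominated by row 2 (1>-10); eliminate 3.
Only (2, III) remains, with payoff 1.

1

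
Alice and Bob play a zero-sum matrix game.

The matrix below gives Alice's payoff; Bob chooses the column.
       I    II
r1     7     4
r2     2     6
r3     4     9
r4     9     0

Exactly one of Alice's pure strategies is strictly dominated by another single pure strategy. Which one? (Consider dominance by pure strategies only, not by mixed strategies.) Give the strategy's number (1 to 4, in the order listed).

Compare r2 with r3: 4 > 2, 9 > 6.
So r3 strictly dominates r2 for Alice; r2 is strictly dominated.

2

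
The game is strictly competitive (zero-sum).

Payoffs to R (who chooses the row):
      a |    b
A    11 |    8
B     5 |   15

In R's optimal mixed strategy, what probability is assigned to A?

Row minima are 8 and 5, so R's maximin is 8; column maxima are 11 and 15, so C's minimax is 11. These differ, so the equilibrium is in mixed strategies.
Let R play A with probability p. C is indifferent when 11p + 5(1−p) = 8p + 15(1−p), giving p = 10/13.

10/13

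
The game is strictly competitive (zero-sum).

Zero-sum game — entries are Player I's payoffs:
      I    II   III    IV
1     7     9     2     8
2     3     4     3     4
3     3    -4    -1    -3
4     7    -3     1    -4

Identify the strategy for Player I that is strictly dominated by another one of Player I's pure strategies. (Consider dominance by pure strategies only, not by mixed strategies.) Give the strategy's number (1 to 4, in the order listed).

Compare 3 with 1: 7 > 3, 9 > -4, 2 > -1, 8 > -3.
So 1 strictly dominates 3 for Player I; 3 is strictly dominated.

3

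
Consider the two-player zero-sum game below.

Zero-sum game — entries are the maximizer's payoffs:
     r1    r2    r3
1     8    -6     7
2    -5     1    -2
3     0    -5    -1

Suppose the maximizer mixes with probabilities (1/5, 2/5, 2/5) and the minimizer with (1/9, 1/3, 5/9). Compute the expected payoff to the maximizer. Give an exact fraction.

Against (1/9, 1/3, 5/9), each row's expected payoff is 1: 25/9; 2: -4/3; 3: -20/9.
Taking the (1/5, 2/5, 2/5)-weighted average: (1/5)·(25/9) + (2/5)·(-4/3) + (2/5)·(-20/9) = -13/15.

-13/15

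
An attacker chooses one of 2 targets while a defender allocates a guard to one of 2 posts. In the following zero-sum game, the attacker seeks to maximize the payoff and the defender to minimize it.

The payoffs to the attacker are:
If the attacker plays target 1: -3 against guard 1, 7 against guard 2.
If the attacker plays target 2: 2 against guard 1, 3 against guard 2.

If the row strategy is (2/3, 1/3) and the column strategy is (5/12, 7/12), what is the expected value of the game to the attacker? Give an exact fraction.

11/4

Against (5/12, 7/12), each row's expected payoff is target 1: 17/6; target 2: 31/12.
Taking the (2/3, 1/3)-weighted average: (2/3)·(17/6) + (1/3)·(31/12) = 11/4.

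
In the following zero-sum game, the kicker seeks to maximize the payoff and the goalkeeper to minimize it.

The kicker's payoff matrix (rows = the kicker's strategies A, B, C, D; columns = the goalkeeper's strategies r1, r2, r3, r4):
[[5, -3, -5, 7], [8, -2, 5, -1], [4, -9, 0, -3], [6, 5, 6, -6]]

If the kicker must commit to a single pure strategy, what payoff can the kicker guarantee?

-2

The worst-case payoff for each row is A: -5, B: -2, C: -9, D: -6.
The best of these is -2.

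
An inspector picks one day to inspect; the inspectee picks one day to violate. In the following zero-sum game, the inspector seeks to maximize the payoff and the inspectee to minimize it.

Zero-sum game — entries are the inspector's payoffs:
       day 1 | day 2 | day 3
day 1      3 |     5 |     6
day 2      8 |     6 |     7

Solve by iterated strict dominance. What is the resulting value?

Row day 1 is strictly dominated by row day 2 (8>3, 6>5, 7>6); eliminate day 1.
Column day 1 is strictly dominated by day 2 for the inspectee (6<8); eliminate day 1.
Column day 3 is strictly dominated by day 2 for the inspectee (6<7); eliminate day 3.
Only (day 2, day 2) remains, with payoff 6.

6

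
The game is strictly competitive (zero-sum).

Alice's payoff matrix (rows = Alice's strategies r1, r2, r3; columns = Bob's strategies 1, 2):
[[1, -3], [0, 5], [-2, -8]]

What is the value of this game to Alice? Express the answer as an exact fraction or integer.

5/9

Row r3 is strictly dominated by row r1, so Alice never plays it.
The remaining 2×2 game on (r1, r2) × (1, 2) has no saddle point. Let Alice play r1 with probability p; indifference gives p = −3p + 5(1−p), so p = 5/9.
Similarly Bob's optimal q on 1 is 8/9, and the value is 1·(8/9) + (-3)·(1/9) = 5/9.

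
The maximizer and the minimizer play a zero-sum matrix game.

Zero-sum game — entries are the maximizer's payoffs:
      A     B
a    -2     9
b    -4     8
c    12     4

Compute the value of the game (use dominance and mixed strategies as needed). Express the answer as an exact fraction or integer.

116/19

Row b is strictly dominated by row a, so the maximizer never plays it.
The remaining 2×2 game on (a, c) × (A, B) has no saddle point. Let the maximizer play a with probability p; indifference gives −2p + 12(1−p) = 9p + 4(1−p), so p = 8/19.
Similarly the minimizer's optimal q on A is 5/19, and the value is -2·(5/19) + (9)·(14/19) = 116/19.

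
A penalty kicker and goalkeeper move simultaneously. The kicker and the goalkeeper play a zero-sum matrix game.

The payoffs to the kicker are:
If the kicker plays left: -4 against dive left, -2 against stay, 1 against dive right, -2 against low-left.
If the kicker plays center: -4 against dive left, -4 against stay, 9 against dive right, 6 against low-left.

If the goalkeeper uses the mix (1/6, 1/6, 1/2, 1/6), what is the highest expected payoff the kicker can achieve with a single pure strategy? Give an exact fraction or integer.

left: (-4)·(1/6) + (-2)·(1/6) + (1)·(1/2) + (-2)·(1/6) = -5/6.
center: (-4)·(1/6) + (-4)·(1/6) + (9)·(1/2) + (6)·(1/6) = 25/6.
The best pure response is center with expected payoff 25/6.

25/6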